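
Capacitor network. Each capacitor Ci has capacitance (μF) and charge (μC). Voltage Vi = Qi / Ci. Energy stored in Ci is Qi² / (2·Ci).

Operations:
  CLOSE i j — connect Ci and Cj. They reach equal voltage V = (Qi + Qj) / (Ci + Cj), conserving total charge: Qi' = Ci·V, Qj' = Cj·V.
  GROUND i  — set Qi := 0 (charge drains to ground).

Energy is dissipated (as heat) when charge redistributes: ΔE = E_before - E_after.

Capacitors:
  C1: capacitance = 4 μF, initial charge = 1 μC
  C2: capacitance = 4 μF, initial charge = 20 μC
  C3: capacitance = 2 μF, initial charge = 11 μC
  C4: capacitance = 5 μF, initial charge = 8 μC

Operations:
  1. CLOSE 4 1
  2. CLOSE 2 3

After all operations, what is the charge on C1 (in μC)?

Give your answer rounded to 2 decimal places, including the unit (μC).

Answer: 4.00 μC

Derivation:
Initial: C1(4μF, Q=1μC, V=0.25V), C2(4μF, Q=20μC, V=5.00V), C3(2μF, Q=11μC, V=5.50V), C4(5μF, Q=8μC, V=1.60V)
Op 1: CLOSE 4-1: Q_total=9.00, C_total=9.00, V=1.00; Q4=5.00, Q1=4.00; dissipated=2.025
Op 2: CLOSE 2-3: Q_total=31.00, C_total=6.00, V=5.17; Q2=20.67, Q3=10.33; dissipated=0.167
Final charges: Q1=4.00, Q2=20.67, Q3=10.33, Q4=5.00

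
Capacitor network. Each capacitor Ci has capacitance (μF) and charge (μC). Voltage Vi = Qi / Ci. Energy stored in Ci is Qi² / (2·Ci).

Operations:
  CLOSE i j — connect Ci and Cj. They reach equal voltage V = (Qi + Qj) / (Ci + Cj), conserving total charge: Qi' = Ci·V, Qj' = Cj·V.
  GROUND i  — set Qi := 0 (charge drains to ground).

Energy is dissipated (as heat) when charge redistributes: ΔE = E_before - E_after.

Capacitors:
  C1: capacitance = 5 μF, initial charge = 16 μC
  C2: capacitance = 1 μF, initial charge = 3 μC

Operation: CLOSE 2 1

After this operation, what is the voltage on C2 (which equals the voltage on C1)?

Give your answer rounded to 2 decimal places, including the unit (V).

Initial: C1(5μF, Q=16μC, V=3.20V), C2(1μF, Q=3μC, V=3.00V)
Op 1: CLOSE 2-1: Q_total=19.00, C_total=6.00, V=3.17; Q2=3.17, Q1=15.83; dissipated=0.017

Answer: 3.17 V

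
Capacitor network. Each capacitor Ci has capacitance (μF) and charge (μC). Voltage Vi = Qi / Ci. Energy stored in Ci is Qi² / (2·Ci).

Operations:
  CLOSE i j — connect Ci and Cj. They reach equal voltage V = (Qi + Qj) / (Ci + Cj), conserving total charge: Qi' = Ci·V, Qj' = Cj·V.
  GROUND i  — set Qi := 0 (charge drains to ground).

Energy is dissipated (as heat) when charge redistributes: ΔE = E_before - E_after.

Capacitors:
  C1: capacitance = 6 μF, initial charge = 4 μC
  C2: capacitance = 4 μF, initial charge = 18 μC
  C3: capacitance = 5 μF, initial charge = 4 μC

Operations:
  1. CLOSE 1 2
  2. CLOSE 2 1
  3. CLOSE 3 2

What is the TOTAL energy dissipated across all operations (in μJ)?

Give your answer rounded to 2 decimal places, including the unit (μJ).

Initial: C1(6μF, Q=4μC, V=0.67V), C2(4μF, Q=18μC, V=4.50V), C3(5μF, Q=4μC, V=0.80V)
Op 1: CLOSE 1-2: Q_total=22.00, C_total=10.00, V=2.20; Q1=13.20, Q2=8.80; dissipated=17.633
Op 2: CLOSE 2-1: Q_total=22.00, C_total=10.00, V=2.20; Q2=8.80, Q1=13.20; dissipated=0.000
Op 3: CLOSE 3-2: Q_total=12.80, C_total=9.00, V=1.42; Q3=7.11, Q2=5.69; dissipated=2.178
Total dissipated: 19.811 μJ

Answer: 19.81 μJ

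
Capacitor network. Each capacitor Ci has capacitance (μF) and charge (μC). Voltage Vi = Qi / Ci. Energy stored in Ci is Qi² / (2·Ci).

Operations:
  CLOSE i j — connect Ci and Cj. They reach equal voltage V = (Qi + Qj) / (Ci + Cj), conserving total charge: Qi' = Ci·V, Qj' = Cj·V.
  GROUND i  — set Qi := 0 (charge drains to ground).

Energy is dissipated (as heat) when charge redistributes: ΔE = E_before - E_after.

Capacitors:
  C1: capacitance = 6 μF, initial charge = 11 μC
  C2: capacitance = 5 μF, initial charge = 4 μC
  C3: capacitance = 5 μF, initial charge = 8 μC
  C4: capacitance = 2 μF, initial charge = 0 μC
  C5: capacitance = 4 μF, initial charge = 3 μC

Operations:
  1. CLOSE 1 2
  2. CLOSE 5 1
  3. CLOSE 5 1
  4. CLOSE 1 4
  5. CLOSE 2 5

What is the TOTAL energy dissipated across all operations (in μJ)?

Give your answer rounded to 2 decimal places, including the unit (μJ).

Answer: 2.91 μJ

Derivation:
Initial: C1(6μF, Q=11μC, V=1.83V), C2(5μF, Q=4μC, V=0.80V), C3(5μF, Q=8μC, V=1.60V), C4(2μF, Q=0μC, V=0.00V), C5(4μF, Q=3μC, V=0.75V)
Op 1: CLOSE 1-2: Q_total=15.00, C_total=11.00, V=1.36; Q1=8.18, Q2=6.82; dissipated=1.456
Op 2: CLOSE 5-1: Q_total=11.18, C_total=10.00, V=1.12; Q5=4.47, Q1=6.71; dissipated=0.452
Op 3: CLOSE 5-1: Q_total=11.18, C_total=10.00, V=1.12; Q5=4.47, Q1=6.71; dissipated=0.000
Op 4: CLOSE 1-4: Q_total=6.71, C_total=8.00, V=0.84; Q1=5.03, Q4=1.68; dissipated=0.938
Op 5: CLOSE 2-5: Q_total=11.29, C_total=9.00, V=1.25; Q2=6.27, Q5=5.02; dissipated=0.067
Total dissipated: 2.913 μJ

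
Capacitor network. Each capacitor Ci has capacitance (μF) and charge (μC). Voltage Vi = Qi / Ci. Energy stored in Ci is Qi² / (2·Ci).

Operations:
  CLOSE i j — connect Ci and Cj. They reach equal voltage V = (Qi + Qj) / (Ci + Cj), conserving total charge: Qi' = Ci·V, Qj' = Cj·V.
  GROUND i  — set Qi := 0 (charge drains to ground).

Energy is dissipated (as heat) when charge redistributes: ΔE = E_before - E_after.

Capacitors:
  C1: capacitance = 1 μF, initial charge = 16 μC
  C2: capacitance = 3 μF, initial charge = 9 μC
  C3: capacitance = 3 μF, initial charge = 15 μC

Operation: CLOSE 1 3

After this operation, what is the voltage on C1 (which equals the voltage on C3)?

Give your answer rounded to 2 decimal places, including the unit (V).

Initial: C1(1μF, Q=16μC, V=16.00V), C2(3μF, Q=9μC, V=3.00V), C3(3μF, Q=15μC, V=5.00V)
Op 1: CLOSE 1-3: Q_total=31.00, C_total=4.00, V=7.75; Q1=7.75, Q3=23.25; dissipated=45.375

Answer: 7.75 V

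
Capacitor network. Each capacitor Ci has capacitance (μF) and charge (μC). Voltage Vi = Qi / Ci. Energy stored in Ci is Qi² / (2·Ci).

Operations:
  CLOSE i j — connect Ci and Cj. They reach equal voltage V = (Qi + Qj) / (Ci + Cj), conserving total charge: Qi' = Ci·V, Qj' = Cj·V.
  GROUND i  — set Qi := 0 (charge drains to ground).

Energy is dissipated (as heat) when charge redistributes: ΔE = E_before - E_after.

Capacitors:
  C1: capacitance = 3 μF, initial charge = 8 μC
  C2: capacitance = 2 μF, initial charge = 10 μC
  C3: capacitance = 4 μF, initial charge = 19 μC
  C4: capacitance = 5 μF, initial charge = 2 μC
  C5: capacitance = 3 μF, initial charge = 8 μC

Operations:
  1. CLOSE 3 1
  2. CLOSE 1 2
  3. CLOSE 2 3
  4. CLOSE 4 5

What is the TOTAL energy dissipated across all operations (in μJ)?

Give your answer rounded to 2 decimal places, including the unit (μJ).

Initial: C1(3μF, Q=8μC, V=2.67V), C2(2μF, Q=10μC, V=5.00V), C3(4μF, Q=19μC, V=4.75V), C4(5μF, Q=2μC, V=0.40V), C5(3μF, Q=8μC, V=2.67V)
Op 1: CLOSE 3-1: Q_total=27.00, C_total=7.00, V=3.86; Q3=15.43, Q1=11.57; dissipated=3.720
Op 2: CLOSE 1-2: Q_total=21.57, C_total=5.00, V=4.31; Q1=12.94, Q2=8.63; dissipated=0.784
Op 3: CLOSE 2-3: Q_total=24.06, C_total=6.00, V=4.01; Q2=8.02, Q3=16.04; dissipated=0.139
Op 4: CLOSE 4-5: Q_total=10.00, C_total=8.00, V=1.25; Q4=6.25, Q5=3.75; dissipated=4.817
Total dissipated: 9.460 μJ

Answer: 9.46 μJ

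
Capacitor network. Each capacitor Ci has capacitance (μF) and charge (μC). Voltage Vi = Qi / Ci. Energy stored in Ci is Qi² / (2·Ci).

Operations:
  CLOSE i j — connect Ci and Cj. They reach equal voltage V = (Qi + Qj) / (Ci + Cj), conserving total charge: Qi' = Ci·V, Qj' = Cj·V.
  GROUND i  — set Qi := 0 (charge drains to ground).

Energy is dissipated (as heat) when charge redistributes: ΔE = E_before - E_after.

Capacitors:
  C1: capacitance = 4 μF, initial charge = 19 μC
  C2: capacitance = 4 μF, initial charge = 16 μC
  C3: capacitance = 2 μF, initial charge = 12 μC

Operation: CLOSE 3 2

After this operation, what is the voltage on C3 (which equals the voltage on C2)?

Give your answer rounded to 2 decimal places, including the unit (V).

Initial: C1(4μF, Q=19μC, V=4.75V), C2(4μF, Q=16μC, V=4.00V), C3(2μF, Q=12μC, V=6.00V)
Op 1: CLOSE 3-2: Q_total=28.00, C_total=6.00, V=4.67; Q3=9.33, Q2=18.67; dissipated=2.667

Answer: 4.67 V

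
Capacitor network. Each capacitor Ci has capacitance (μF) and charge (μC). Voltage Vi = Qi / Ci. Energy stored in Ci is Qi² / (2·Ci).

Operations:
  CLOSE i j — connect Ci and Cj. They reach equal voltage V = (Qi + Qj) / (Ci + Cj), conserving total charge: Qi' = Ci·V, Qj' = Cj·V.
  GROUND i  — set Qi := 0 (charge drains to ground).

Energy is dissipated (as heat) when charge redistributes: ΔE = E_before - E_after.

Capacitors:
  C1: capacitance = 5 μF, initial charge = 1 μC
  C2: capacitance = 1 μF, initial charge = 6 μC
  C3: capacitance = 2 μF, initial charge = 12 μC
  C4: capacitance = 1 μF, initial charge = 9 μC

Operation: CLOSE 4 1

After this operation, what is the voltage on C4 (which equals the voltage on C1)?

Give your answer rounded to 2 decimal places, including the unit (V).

Initial: C1(5μF, Q=1μC, V=0.20V), C2(1μF, Q=6μC, V=6.00V), C3(2μF, Q=12μC, V=6.00V), C4(1μF, Q=9μC, V=9.00V)
Op 1: CLOSE 4-1: Q_total=10.00, C_total=6.00, V=1.67; Q4=1.67, Q1=8.33; dissipated=32.267

Answer: 1.67 V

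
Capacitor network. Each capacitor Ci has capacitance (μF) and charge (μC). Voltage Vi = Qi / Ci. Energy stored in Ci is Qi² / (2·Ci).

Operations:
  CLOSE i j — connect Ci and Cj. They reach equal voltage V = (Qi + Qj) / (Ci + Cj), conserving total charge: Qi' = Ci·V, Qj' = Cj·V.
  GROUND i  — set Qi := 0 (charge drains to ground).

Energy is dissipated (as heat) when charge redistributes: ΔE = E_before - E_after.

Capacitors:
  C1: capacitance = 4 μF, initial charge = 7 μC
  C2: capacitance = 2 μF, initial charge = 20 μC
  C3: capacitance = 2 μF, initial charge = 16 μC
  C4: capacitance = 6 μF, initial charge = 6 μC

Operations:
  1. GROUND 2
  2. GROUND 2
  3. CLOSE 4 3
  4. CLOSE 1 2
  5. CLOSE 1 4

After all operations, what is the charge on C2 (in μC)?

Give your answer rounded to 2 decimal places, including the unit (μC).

Answer: 2.33 μC

Derivation:
Initial: C1(4μF, Q=7μC, V=1.75V), C2(2μF, Q=20μC, V=10.00V), C3(2μF, Q=16μC, V=8.00V), C4(6μF, Q=6μC, V=1.00V)
Op 1: GROUND 2: Q2=0; energy lost=100.000
Op 2: GROUND 2: Q2=0; energy lost=0.000
Op 3: CLOSE 4-3: Q_total=22.00, C_total=8.00, V=2.75; Q4=16.50, Q3=5.50; dissipated=36.750
Op 4: CLOSE 1-2: Q_total=7.00, C_total=6.00, V=1.17; Q1=4.67, Q2=2.33; dissipated=2.042
Op 5: CLOSE 1-4: Q_total=21.17, C_total=10.00, V=2.12; Q1=8.47, Q4=12.70; dissipated=3.008
Final charges: Q1=8.47, Q2=2.33, Q3=5.50, Q4=12.70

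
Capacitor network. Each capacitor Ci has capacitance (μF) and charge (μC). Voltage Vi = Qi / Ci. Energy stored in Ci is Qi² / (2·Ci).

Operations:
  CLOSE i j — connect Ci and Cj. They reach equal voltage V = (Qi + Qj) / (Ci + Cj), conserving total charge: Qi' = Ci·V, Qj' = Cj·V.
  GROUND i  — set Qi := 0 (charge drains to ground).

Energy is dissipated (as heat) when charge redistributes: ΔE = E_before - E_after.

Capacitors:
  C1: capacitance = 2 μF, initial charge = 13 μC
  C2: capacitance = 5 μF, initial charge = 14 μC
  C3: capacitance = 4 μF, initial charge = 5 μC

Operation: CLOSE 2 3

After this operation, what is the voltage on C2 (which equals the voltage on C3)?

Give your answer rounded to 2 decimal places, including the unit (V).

Initial: C1(2μF, Q=13μC, V=6.50V), C2(5μF, Q=14μC, V=2.80V), C3(4μF, Q=5μC, V=1.25V)
Op 1: CLOSE 2-3: Q_total=19.00, C_total=9.00, V=2.11; Q2=10.56, Q3=8.44; dissipated=2.669

Answer: 2.11 V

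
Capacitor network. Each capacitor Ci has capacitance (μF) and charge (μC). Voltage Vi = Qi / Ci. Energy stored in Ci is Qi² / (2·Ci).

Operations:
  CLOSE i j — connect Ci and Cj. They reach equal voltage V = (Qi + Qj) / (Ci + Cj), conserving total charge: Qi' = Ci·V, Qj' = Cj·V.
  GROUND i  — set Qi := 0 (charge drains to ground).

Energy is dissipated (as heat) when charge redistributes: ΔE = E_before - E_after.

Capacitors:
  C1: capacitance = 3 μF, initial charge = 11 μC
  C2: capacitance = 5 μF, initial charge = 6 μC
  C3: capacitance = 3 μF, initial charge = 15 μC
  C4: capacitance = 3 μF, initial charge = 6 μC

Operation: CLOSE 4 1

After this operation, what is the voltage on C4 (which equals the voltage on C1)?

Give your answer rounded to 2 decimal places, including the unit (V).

Answer: 2.83 V

Derivation:
Initial: C1(3μF, Q=11μC, V=3.67V), C2(5μF, Q=6μC, V=1.20V), C3(3μF, Q=15μC, V=5.00V), C4(3μF, Q=6μC, V=2.00V)
Op 1: CLOSE 4-1: Q_total=17.00, C_total=6.00, V=2.83; Q4=8.50, Q1=8.50; dissipated=2.083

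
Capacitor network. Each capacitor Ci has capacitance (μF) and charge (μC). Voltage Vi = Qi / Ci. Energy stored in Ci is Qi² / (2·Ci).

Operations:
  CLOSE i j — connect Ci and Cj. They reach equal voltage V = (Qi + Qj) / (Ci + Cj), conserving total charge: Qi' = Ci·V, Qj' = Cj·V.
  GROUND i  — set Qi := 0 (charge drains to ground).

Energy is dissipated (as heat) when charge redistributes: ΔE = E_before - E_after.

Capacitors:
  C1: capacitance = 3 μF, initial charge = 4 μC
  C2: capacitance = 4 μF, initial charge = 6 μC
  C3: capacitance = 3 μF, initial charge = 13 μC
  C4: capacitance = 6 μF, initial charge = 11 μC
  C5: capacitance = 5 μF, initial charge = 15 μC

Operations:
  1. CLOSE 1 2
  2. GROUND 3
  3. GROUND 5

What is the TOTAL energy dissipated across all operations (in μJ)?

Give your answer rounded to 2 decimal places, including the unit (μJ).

Initial: C1(3μF, Q=4μC, V=1.33V), C2(4μF, Q=6μC, V=1.50V), C3(3μF, Q=13μC, V=4.33V), C4(6μF, Q=11μC, V=1.83V), C5(5μF, Q=15μC, V=3.00V)
Op 1: CLOSE 1-2: Q_total=10.00, C_total=7.00, V=1.43; Q1=4.29, Q2=5.71; dissipated=0.024
Op 2: GROUND 3: Q3=0; energy lost=28.167
Op 3: GROUND 5: Q5=0; energy lost=22.500
Total dissipated: 50.690 μJ

Answer: 50.69 μJ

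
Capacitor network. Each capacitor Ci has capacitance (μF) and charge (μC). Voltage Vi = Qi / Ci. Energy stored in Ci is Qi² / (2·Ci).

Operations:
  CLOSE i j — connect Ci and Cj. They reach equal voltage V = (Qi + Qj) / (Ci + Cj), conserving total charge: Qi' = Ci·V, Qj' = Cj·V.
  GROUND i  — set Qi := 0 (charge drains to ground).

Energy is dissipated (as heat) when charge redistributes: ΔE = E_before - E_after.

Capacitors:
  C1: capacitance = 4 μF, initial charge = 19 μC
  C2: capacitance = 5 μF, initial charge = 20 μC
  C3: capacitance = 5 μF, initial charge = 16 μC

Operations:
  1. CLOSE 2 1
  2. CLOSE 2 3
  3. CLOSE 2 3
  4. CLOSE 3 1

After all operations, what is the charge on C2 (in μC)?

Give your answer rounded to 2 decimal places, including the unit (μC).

Answer: 18.83 μC

Derivation:
Initial: C1(4μF, Q=19μC, V=4.75V), C2(5μF, Q=20μC, V=4.00V), C3(5μF, Q=16μC, V=3.20V)
Op 1: CLOSE 2-1: Q_total=39.00, C_total=9.00, V=4.33; Q2=21.67, Q1=17.33; dissipated=0.625
Op 2: CLOSE 2-3: Q_total=37.67, C_total=10.00, V=3.77; Q2=18.83, Q3=18.83; dissipated=1.606
Op 3: CLOSE 2-3: Q_total=37.67, C_total=10.00, V=3.77; Q2=18.83, Q3=18.83; dissipated=0.000
Op 4: CLOSE 3-1: Q_total=36.17, C_total=9.00, V=4.02; Q3=20.09, Q1=16.07; dissipated=0.357
Final charges: Q1=16.07, Q2=18.83, Q3=20.09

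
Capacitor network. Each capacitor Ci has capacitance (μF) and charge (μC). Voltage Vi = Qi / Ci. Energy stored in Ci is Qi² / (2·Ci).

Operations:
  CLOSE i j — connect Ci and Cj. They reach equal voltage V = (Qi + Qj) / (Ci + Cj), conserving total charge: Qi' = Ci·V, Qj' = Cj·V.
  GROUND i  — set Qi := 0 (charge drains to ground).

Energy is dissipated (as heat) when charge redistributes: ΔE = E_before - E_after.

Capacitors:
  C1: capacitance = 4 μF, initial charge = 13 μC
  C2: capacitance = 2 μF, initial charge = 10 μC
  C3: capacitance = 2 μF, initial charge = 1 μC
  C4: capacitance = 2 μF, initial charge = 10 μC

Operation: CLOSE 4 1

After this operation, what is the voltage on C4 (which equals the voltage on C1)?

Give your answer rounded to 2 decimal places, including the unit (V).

Initial: C1(4μF, Q=13μC, V=3.25V), C2(2μF, Q=10μC, V=5.00V), C3(2μF, Q=1μC, V=0.50V), C4(2μF, Q=10μC, V=5.00V)
Op 1: CLOSE 4-1: Q_total=23.00, C_total=6.00, V=3.83; Q4=7.67, Q1=15.33; dissipated=2.042

Answer: 3.83 V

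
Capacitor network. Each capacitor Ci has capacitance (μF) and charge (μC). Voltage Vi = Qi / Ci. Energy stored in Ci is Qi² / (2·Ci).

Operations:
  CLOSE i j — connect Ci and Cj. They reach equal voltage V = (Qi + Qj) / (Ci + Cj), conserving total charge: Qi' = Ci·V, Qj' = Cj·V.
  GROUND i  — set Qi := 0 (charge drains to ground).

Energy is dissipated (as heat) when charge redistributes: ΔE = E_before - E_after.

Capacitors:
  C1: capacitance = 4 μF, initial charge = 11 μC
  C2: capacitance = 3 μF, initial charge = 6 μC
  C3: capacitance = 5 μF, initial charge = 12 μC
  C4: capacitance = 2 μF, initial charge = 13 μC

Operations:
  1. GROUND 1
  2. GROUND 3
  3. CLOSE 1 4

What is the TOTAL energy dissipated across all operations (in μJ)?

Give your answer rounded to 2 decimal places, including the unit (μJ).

Answer: 57.69 μJ

Derivation:
Initial: C1(4μF, Q=11μC, V=2.75V), C2(3μF, Q=6μC, V=2.00V), C3(5μF, Q=12μC, V=2.40V), C4(2μF, Q=13μC, V=6.50V)
Op 1: GROUND 1: Q1=0; energy lost=15.125
Op 2: GROUND 3: Q3=0; energy lost=14.400
Op 3: CLOSE 1-4: Q_total=13.00, C_total=6.00, V=2.17; Q1=8.67, Q4=4.33; dissipated=28.167
Total dissipated: 57.692 μJ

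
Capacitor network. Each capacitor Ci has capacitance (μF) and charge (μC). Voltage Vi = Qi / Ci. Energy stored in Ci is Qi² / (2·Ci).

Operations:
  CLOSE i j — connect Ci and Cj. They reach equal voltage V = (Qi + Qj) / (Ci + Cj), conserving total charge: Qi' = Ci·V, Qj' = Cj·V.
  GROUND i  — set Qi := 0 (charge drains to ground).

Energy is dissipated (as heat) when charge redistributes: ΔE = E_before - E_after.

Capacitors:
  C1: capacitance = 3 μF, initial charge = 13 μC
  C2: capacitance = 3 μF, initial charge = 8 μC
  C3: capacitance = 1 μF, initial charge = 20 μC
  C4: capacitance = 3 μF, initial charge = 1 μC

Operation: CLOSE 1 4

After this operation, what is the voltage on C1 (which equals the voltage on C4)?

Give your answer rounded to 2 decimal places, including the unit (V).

Answer: 2.33 V

Derivation:
Initial: C1(3μF, Q=13μC, V=4.33V), C2(3μF, Q=8μC, V=2.67V), C3(1μF, Q=20μC, V=20.00V), C4(3μF, Q=1μC, V=0.33V)
Op 1: CLOSE 1-4: Q_total=14.00, C_total=6.00, V=2.33; Q1=7.00, Q4=7.00; dissipated=12.000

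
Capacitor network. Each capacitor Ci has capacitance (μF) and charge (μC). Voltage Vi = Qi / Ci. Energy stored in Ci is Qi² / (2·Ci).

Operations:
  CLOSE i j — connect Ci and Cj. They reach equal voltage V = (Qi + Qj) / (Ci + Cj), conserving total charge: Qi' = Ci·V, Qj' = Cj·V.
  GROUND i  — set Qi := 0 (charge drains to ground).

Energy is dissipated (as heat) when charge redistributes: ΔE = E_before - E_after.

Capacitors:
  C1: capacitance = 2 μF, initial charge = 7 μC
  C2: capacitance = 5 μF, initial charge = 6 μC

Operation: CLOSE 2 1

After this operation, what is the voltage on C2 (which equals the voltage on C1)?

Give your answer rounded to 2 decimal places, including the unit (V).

Initial: C1(2μF, Q=7μC, V=3.50V), C2(5μF, Q=6μC, V=1.20V)
Op 1: CLOSE 2-1: Q_total=13.00, C_total=7.00, V=1.86; Q2=9.29, Q1=3.71; dissipated=3.779

Answer: 1.86 V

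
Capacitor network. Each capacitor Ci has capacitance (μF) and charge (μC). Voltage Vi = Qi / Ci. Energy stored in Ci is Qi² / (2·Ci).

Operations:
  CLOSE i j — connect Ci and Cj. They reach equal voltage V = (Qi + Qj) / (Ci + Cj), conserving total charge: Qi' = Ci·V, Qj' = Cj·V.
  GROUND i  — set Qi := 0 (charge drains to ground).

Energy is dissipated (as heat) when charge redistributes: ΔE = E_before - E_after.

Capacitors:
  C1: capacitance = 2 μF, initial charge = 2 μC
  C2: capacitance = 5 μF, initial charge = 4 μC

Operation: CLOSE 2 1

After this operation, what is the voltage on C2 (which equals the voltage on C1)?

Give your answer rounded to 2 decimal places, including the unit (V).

Answer: 0.86 V

Derivation:
Initial: C1(2μF, Q=2μC, V=1.00V), C2(5μF, Q=4μC, V=0.80V)
Op 1: CLOSE 2-1: Q_total=6.00, C_total=7.00, V=0.86; Q2=4.29, Q1=1.71; dissipated=0.029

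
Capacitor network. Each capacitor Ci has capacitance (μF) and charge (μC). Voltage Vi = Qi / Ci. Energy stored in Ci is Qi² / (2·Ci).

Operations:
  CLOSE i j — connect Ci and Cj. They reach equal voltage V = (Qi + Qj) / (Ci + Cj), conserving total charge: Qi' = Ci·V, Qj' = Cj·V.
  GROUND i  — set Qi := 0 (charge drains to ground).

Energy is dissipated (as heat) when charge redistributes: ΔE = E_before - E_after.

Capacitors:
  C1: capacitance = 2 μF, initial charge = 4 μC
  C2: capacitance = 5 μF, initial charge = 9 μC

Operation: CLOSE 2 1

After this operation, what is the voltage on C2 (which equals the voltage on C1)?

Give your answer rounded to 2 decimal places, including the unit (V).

Initial: C1(2μF, Q=4μC, V=2.00V), C2(5μF, Q=9μC, V=1.80V)
Op 1: CLOSE 2-1: Q_total=13.00, C_total=7.00, V=1.86; Q2=9.29, Q1=3.71; dissipated=0.029

Answer: 1.86 V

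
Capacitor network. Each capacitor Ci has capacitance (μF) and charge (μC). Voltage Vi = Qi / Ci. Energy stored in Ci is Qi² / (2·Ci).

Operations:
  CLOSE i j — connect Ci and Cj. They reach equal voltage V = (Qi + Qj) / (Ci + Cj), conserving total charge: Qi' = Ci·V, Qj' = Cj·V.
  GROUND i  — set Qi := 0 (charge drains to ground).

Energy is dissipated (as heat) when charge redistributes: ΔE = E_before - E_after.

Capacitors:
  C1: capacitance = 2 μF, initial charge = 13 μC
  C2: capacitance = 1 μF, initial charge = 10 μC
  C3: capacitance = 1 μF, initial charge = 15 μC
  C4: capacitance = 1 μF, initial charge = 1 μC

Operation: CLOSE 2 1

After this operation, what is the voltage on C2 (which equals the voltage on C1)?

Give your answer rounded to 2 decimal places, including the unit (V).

Answer: 7.67 V

Derivation:
Initial: C1(2μF, Q=13μC, V=6.50V), C2(1μF, Q=10μC, V=10.00V), C3(1μF, Q=15μC, V=15.00V), C4(1μF, Q=1μC, V=1.00V)
Op 1: CLOSE 2-1: Q_total=23.00, C_total=3.00, V=7.67; Q2=7.67, Q1=15.33; dissipated=4.083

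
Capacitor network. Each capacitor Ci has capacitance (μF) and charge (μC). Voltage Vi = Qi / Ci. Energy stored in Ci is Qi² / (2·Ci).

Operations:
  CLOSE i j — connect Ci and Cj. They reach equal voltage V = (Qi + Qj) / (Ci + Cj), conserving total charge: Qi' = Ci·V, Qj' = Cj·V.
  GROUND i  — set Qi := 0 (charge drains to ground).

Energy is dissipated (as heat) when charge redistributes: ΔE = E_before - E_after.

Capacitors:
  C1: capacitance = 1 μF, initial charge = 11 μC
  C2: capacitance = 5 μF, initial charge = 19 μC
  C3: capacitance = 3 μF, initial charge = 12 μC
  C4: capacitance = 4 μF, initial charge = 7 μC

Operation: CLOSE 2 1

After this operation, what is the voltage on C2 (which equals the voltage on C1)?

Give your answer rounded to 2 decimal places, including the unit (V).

Answer: 5.00 V

Derivation:
Initial: C1(1μF, Q=11μC, V=11.00V), C2(5μF, Q=19μC, V=3.80V), C3(3μF, Q=12μC, V=4.00V), C4(4μF, Q=7μC, V=1.75V)
Op 1: CLOSE 2-1: Q_total=30.00, C_total=6.00, V=5.00; Q2=25.00, Q1=5.00; dissipated=21.600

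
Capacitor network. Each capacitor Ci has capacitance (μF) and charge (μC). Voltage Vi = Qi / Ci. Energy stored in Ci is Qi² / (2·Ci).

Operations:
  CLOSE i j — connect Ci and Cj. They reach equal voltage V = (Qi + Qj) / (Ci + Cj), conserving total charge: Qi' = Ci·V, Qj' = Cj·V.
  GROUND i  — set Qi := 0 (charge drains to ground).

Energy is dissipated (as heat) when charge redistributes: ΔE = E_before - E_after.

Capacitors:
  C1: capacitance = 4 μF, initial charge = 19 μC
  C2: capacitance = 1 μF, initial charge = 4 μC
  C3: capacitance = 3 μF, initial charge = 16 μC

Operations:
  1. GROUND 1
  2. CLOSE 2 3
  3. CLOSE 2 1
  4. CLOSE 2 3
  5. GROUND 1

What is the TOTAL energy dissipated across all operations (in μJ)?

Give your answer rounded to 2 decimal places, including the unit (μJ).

Answer: 63.79 μJ

Derivation:
Initial: C1(4μF, Q=19μC, V=4.75V), C2(1μF, Q=4μC, V=4.00V), C3(3μF, Q=16μC, V=5.33V)
Op 1: GROUND 1: Q1=0; energy lost=45.125
Op 2: CLOSE 2-3: Q_total=20.00, C_total=4.00, V=5.00; Q2=5.00, Q3=15.00; dissipated=0.667
Op 3: CLOSE 2-1: Q_total=5.00, C_total=5.00, V=1.00; Q2=1.00, Q1=4.00; dissipated=10.000
Op 4: CLOSE 2-3: Q_total=16.00, C_total=4.00, V=4.00; Q2=4.00, Q3=12.00; dissipated=6.000
Op 5: GROUND 1: Q1=0; energy lost=2.000
Total dissipated: 63.792 μJ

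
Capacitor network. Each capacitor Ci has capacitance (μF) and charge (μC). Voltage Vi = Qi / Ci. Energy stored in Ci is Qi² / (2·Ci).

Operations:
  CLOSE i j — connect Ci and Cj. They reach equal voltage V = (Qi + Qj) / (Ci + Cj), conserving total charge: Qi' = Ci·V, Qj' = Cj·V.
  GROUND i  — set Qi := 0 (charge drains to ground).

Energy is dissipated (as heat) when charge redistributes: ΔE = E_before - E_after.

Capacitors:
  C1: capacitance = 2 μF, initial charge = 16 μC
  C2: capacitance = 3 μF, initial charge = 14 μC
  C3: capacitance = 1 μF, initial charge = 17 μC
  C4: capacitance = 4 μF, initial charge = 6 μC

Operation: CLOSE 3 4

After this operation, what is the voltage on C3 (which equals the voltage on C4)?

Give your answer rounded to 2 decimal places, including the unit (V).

Answer: 4.60 V

Derivation:
Initial: C1(2μF, Q=16μC, V=8.00V), C2(3μF, Q=14μC, V=4.67V), C3(1μF, Q=17μC, V=17.00V), C4(4μF, Q=6μC, V=1.50V)
Op 1: CLOSE 3-4: Q_total=23.00, C_total=5.00, V=4.60; Q3=4.60, Q4=18.40; dissipated=96.100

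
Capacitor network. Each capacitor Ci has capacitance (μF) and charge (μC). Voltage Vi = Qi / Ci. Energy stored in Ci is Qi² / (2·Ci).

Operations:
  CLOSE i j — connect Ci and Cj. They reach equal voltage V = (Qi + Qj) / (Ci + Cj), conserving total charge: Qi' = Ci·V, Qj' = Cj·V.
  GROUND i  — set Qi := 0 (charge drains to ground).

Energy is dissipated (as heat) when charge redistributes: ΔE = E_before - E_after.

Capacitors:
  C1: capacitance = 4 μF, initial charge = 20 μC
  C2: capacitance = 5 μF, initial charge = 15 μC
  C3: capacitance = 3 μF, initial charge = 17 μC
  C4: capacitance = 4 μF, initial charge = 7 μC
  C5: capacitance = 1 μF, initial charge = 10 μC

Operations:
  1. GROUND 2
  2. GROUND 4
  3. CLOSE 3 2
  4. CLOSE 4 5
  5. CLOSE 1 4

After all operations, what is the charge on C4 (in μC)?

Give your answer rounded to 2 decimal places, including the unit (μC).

Answer: 14.00 μC

Derivation:
Initial: C1(4μF, Q=20μC, V=5.00V), C2(5μF, Q=15μC, V=3.00V), C3(3μF, Q=17μC, V=5.67V), C4(4μF, Q=7μC, V=1.75V), C5(1μF, Q=10μC, V=10.00V)
Op 1: GROUND 2: Q2=0; energy lost=22.500
Op 2: GROUND 4: Q4=0; energy lost=6.125
Op 3: CLOSE 3-2: Q_total=17.00, C_total=8.00, V=2.12; Q3=6.38, Q2=10.62; dissipated=30.104
Op 4: CLOSE 4-5: Q_total=10.00, C_total=5.00, V=2.00; Q4=8.00, Q5=2.00; dissipated=40.000
Op 5: CLOSE 1-4: Q_total=28.00, C_total=8.00, V=3.50; Q1=14.00, Q4=14.00; dissipated=9.000
Final charges: Q1=14.00, Q2=10.62, Q3=6.38, Q4=14.00, Q5=2.00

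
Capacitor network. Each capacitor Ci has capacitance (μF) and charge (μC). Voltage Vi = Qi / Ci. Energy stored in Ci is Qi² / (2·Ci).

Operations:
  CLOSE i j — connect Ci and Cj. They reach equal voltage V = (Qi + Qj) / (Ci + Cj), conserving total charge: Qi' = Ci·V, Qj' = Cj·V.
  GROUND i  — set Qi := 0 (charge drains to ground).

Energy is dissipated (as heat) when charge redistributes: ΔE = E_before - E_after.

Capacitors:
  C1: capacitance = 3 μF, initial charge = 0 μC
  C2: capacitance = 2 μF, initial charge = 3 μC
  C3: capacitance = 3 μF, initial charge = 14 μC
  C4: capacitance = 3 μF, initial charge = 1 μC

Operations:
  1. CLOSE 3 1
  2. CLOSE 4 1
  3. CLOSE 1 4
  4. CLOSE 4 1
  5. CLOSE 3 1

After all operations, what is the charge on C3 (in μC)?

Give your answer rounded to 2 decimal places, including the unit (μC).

Answer: 5.50 μC

Derivation:
Initial: C1(3μF, Q=0μC, V=0.00V), C2(2μF, Q=3μC, V=1.50V), C3(3μF, Q=14μC, V=4.67V), C4(3μF, Q=1μC, V=0.33V)
Op 1: CLOSE 3-1: Q_total=14.00, C_total=6.00, V=2.33; Q3=7.00, Q1=7.00; dissipated=16.333
Op 2: CLOSE 4-1: Q_total=8.00, C_total=6.00, V=1.33; Q4=4.00, Q1=4.00; dissipated=3.000
Op 3: CLOSE 1-4: Q_total=8.00, C_total=6.00, V=1.33; Q1=4.00, Q4=4.00; dissipated=0.000
Op 4: CLOSE 4-1: Q_total=8.00, C_total=6.00, V=1.33; Q4=4.00, Q1=4.00; dissipated=0.000
Op 5: CLOSE 3-1: Q_total=11.00, C_total=6.00, V=1.83; Q3=5.50, Q1=5.50; dissipated=0.750
Final charges: Q1=5.50, Q2=3.00, Q3=5.50, Q4=4.00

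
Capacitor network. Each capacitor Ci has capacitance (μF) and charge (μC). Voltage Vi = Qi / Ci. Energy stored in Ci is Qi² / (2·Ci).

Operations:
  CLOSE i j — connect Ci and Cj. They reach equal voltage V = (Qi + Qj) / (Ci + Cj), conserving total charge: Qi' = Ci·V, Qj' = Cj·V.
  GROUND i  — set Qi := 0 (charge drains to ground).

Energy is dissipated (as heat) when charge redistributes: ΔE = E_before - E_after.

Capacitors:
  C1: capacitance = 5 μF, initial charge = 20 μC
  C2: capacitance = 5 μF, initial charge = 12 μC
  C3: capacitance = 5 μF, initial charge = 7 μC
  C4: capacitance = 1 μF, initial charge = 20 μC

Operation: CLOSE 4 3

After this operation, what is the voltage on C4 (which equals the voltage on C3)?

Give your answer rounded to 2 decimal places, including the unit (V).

Initial: C1(5μF, Q=20μC, V=4.00V), C2(5μF, Q=12μC, V=2.40V), C3(5μF, Q=7μC, V=1.40V), C4(1μF, Q=20μC, V=20.00V)
Op 1: CLOSE 4-3: Q_total=27.00, C_total=6.00, V=4.50; Q4=4.50, Q3=22.50; dissipated=144.150

Answer: 4.50 V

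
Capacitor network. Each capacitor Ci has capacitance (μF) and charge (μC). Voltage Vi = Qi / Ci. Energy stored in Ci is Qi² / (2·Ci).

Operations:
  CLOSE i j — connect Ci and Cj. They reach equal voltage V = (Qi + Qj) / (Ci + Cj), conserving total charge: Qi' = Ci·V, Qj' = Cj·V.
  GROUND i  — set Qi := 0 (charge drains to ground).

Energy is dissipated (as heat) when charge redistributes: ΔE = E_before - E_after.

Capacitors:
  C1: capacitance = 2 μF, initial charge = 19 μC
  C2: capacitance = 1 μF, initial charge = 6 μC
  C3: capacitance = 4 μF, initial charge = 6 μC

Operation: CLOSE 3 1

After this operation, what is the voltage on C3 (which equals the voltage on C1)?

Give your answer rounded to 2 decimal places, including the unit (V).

Answer: 4.17 V

Derivation:
Initial: C1(2μF, Q=19μC, V=9.50V), C2(1μF, Q=6μC, V=6.00V), C3(4μF, Q=6μC, V=1.50V)
Op 1: CLOSE 3-1: Q_total=25.00, C_total=6.00, V=4.17; Q3=16.67, Q1=8.33; dissipated=42.667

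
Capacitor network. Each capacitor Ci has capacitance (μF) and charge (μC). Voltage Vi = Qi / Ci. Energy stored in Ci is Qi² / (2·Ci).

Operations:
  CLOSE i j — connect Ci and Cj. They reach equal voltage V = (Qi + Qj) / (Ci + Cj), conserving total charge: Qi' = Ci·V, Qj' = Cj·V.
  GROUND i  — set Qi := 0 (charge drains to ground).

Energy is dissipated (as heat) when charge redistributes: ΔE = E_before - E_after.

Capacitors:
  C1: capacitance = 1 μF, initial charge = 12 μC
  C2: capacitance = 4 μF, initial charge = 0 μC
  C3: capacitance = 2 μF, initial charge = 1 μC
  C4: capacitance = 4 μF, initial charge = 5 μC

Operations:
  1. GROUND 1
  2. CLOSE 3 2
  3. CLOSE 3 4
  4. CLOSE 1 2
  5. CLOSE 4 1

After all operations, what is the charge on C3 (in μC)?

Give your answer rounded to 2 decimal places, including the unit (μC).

Initial: C1(1μF, Q=12μC, V=12.00V), C2(4μF, Q=0μC, V=0.00V), C3(2μF, Q=1μC, V=0.50V), C4(4μF, Q=5μC, V=1.25V)
Op 1: GROUND 1: Q1=0; energy lost=72.000
Op 2: CLOSE 3-2: Q_total=1.00, C_total=6.00, V=0.17; Q3=0.33, Q2=0.67; dissipated=0.167
Op 3: CLOSE 3-4: Q_total=5.33, C_total=6.00, V=0.89; Q3=1.78, Q4=3.56; dissipated=0.782
Op 4: CLOSE 1-2: Q_total=0.67, C_total=5.00, V=0.13; Q1=0.13, Q2=0.53; dissipated=0.011
Op 5: CLOSE 4-1: Q_total=3.69, C_total=5.00, V=0.74; Q4=2.95, Q1=0.74; dissipated=0.228
Final charges: Q1=0.74, Q2=0.53, Q3=1.78, Q4=2.95

Answer: 1.78 μC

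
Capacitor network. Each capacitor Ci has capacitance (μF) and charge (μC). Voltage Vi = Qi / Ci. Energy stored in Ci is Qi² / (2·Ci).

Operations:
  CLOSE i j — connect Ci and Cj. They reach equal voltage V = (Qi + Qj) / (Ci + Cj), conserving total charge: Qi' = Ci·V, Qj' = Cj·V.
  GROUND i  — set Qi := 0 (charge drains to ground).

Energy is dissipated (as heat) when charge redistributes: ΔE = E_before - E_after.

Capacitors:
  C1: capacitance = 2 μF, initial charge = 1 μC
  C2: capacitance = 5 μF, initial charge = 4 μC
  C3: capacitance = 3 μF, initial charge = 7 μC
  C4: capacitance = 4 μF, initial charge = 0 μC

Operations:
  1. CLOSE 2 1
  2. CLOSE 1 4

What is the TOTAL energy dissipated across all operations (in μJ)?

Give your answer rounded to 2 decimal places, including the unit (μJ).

Answer: 0.40 μJ

Derivation:
Initial: C1(2μF, Q=1μC, V=0.50V), C2(5μF, Q=4μC, V=0.80V), C3(3μF, Q=7μC, V=2.33V), C4(4μF, Q=0μC, V=0.00V)
Op 1: CLOSE 2-1: Q_total=5.00, C_total=7.00, V=0.71; Q2=3.57, Q1=1.43; dissipated=0.064
Op 2: CLOSE 1-4: Q_total=1.43, C_total=6.00, V=0.24; Q1=0.48, Q4=0.95; dissipated=0.340
Total dissipated: 0.404 μJ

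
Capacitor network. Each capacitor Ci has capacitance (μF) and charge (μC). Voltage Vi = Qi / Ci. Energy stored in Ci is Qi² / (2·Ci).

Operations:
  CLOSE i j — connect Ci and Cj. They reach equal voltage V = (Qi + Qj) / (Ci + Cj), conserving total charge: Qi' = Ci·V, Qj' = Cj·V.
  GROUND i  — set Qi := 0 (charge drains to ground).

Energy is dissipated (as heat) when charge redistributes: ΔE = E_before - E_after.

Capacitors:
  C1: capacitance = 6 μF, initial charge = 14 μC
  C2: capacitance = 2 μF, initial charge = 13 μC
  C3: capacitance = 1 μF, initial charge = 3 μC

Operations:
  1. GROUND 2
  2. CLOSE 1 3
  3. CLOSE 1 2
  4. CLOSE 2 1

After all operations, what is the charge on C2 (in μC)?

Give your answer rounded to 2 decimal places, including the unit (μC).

Initial: C1(6μF, Q=14μC, V=2.33V), C2(2μF, Q=13μC, V=6.50V), C3(1μF, Q=3μC, V=3.00V)
Op 1: GROUND 2: Q2=0; energy lost=42.250
Op 2: CLOSE 1-3: Q_total=17.00, C_total=7.00, V=2.43; Q1=14.57, Q3=2.43; dissipated=0.190
Op 3: CLOSE 1-2: Q_total=14.57, C_total=8.00, V=1.82; Q1=10.93, Q2=3.64; dissipated=4.423
Op 4: CLOSE 2-1: Q_total=14.57, C_total=8.00, V=1.82; Q2=3.64, Q1=10.93; dissipated=0.000
Final charges: Q1=10.93, Q2=3.64, Q3=2.43

Answer: 3.64 μC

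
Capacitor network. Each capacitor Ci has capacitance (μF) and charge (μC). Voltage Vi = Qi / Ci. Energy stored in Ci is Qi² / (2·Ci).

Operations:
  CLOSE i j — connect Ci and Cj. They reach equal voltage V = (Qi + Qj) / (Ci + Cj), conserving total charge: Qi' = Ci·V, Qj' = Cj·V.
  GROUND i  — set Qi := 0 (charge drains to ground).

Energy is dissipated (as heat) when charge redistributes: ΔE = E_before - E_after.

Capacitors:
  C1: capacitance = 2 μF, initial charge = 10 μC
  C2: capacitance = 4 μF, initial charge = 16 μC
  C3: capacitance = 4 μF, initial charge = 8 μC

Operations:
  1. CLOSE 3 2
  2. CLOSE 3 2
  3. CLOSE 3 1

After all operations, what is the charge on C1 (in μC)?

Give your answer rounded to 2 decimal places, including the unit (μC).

Answer: 7.33 μC

Derivation:
Initial: C1(2μF, Q=10μC, V=5.00V), C2(4μF, Q=16μC, V=4.00V), C3(4μF, Q=8μC, V=2.00V)
Op 1: CLOSE 3-2: Q_total=24.00, C_total=8.00, V=3.00; Q3=12.00, Q2=12.00; dissipated=4.000
Op 2: CLOSE 3-2: Q_total=24.00, C_total=8.00, V=3.00; Q3=12.00, Q2=12.00; dissipated=0.000
Op 3: CLOSE 3-1: Q_total=22.00, C_total=6.00, V=3.67; Q3=14.67, Q1=7.33; dissipated=2.667
Final charges: Q1=7.33, Q2=12.00, Q3=14.67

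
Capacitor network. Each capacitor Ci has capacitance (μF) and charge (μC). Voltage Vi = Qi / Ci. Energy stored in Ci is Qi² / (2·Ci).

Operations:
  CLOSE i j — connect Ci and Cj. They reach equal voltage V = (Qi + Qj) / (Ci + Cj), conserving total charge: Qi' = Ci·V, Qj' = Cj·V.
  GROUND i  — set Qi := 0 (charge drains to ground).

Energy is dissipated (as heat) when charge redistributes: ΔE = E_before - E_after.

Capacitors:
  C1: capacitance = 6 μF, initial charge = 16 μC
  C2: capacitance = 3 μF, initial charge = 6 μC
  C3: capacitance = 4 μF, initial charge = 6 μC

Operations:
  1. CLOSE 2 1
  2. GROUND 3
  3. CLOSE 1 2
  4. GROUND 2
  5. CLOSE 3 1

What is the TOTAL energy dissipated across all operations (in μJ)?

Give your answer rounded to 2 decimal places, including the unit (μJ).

Initial: C1(6μF, Q=16μC, V=2.67V), C2(3μF, Q=6μC, V=2.00V), C3(4μF, Q=6μC, V=1.50V)
Op 1: CLOSE 2-1: Q_total=22.00, C_total=9.00, V=2.44; Q2=7.33, Q1=14.67; dissipated=0.444
Op 2: GROUND 3: Q3=0; energy lost=4.500
Op 3: CLOSE 1-2: Q_total=22.00, C_total=9.00, V=2.44; Q1=14.67, Q2=7.33; dissipated=0.000
Op 4: GROUND 2: Q2=0; energy lost=8.963
Op 5: CLOSE 3-1: Q_total=14.67, C_total=10.00, V=1.47; Q3=5.87, Q1=8.80; dissipated=7.170
Total dissipated: 21.078 μJ

Answer: 21.08 μJ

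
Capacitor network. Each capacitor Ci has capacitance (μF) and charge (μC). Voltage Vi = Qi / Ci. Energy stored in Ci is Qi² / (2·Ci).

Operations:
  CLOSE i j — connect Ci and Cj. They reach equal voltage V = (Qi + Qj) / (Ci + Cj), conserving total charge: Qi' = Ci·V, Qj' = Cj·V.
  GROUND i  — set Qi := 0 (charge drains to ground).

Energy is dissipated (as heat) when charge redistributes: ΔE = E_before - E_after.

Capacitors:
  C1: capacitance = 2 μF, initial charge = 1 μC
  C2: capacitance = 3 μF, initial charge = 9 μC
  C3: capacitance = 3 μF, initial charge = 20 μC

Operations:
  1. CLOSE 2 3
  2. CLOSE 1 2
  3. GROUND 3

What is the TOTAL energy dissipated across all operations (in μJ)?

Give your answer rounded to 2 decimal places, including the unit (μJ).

Answer: 56.39 μJ

Derivation:
Initial: C1(2μF, Q=1μC, V=0.50V), C2(3μF, Q=9μC, V=3.00V), C3(3μF, Q=20μC, V=6.67V)
Op 1: CLOSE 2-3: Q_total=29.00, C_total=6.00, V=4.83; Q2=14.50, Q3=14.50; dissipated=10.083
Op 2: CLOSE 1-2: Q_total=15.50, C_total=5.00, V=3.10; Q1=6.20, Q2=9.30; dissipated=11.267
Op 3: GROUND 3: Q3=0; energy lost=35.042
Total dissipated: 56.392 μJ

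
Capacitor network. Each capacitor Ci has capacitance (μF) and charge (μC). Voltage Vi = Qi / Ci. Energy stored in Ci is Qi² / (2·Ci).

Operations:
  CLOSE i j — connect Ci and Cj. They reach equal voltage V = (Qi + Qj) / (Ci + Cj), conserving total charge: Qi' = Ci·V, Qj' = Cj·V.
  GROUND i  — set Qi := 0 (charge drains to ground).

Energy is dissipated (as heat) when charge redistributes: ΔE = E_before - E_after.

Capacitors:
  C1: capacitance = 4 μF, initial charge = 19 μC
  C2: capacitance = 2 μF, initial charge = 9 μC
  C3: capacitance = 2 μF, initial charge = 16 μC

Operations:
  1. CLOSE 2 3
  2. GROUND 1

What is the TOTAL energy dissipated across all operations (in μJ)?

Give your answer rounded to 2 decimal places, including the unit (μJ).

Answer: 51.25 μJ

Derivation:
Initial: C1(4μF, Q=19μC, V=4.75V), C2(2μF, Q=9μC, V=4.50V), C3(2μF, Q=16μC, V=8.00V)
Op 1: CLOSE 2-3: Q_total=25.00, C_total=4.00, V=6.25; Q2=12.50, Q3=12.50; dissipated=6.125
Op 2: GROUND 1: Q1=0; energy lost=45.125
Total dissipated: 51.250 μJ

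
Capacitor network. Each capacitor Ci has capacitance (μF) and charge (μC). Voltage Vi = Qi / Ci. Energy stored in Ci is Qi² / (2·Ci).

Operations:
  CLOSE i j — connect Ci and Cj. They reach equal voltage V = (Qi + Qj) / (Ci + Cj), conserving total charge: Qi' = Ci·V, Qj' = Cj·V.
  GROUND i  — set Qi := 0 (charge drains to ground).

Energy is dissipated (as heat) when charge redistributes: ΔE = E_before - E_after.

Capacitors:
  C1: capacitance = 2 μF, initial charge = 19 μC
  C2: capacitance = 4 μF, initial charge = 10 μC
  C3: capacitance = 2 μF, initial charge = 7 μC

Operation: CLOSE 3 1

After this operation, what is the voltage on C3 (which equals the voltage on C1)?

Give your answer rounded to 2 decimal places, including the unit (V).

Answer: 6.50 V

Derivation:
Initial: C1(2μF, Q=19μC, V=9.50V), C2(4μF, Q=10μC, V=2.50V), C3(2μF, Q=7μC, V=3.50V)
Op 1: CLOSE 3-1: Q_total=26.00, C_total=4.00, V=6.50; Q3=13.00, Q1=13.00; dissipated=18.000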